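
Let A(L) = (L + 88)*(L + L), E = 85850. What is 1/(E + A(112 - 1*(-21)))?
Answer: 1/144636 ≈ 6.9139e-6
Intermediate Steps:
A(L) = 2*L*(88 + L) (A(L) = (88 + L)*(2*L) = 2*L*(88 + L))
1/(E + A(112 - 1*(-21))) = 1/(85850 + 2*(112 - 1*(-21))*(88 + (112 - 1*(-21)))) = 1/(85850 + 2*(112 + 21)*(88 + (112 + 21))) = 1/(85850 + 2*133*(88 + 133)) = 1/(85850 + 2*133*221) = 1/(85850 + 58786) = 1/144636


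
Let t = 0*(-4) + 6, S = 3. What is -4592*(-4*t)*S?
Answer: 330624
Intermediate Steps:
t = 6 (t = 0 + 6 = 6)
-4592*(-4*t)*S = -4592*(-4*6)*3 = -(-110208)*3 = -4592*(-72) = 330624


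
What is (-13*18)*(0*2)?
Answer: 0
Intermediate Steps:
(-13*18)*(0*2) = -234*0 = 0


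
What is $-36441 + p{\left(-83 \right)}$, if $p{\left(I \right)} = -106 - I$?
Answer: $-36464$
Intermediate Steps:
$-36441 + p{\left(-83 \right)} = -36441 - 23 = -36464$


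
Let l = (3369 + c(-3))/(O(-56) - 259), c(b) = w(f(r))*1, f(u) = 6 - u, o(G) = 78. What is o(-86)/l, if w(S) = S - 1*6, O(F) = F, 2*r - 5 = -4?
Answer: -49140/6737 ≈ -7.2940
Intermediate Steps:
r = 1/2 (r = 5/2 + (1/2)*(-4) = 5/2 - 2 = 1/2 ≈ 0.50000)
w(S) = -6 + S (w(S) = S - 6 = -6 + S)
c(b) = -1/2 (c(b) = (-6 + (6 - 1*1/2))*1 = (-6 + (6 - 1/2))*1 = (-6 + 11/2)*1 = -1/2*1 = -1/2)
l = -6737/630 (l = (3369 - 1/2)/(-56 - 259) = (6737/2)/(-315) = (6737/2)*(-1/315) = -6737/630 ≈ -10.694)
o(-86)/l = 78/(-6737/630) = 78*(-630/6737) = -49140/6737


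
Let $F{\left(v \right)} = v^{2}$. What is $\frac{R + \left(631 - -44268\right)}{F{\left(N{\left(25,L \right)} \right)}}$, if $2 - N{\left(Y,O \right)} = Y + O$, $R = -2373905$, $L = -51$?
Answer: $- \frac{1164503}{392} \approx -2970.7$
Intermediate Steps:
$N{\left(Y,O \right)} = 2 - O - Y$ ($N{\left(Y,O \right)} = 2 - \left(Y + O\right) = 2 - \left(O + Y\right) = 2 - O - Y$)
$\frac{R + \left(631 - -44268\right)}{F{\left(N{\left(25,L \right)} \right)}} = \frac{-2373905 + \left(631 - -44268\right)}{\left(2 - -51 - 25\right)^{2}} = \frac{-2373905 + \left(631 + 44268\right)}{\left(2 + 51 - 25\right)^{2}} = \frac{-2373905 + 44899}{28^{2}} = - \frac{2329006}{784} = \left(-2329006\right) \frac{1}{784} = - \frac{1164503}{392}$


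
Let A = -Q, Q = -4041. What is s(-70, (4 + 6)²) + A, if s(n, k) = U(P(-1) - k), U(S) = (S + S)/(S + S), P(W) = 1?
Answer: 4042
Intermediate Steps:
A = 4041 (A = -1*(-4041) = 4041)
U(S) = 1 (U(S) = (2*S)/((2*S)) = (2*S)*(1/(2*S)) = 1)
s(n, k) = 1
s(-70, (4 + 6)²) + A = 1 + 4041 = 4042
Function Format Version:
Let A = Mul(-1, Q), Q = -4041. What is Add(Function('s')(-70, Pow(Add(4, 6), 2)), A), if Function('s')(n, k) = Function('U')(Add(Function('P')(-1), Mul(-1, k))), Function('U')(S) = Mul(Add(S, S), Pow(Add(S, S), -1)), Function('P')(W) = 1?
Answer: 4042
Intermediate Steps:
A = 4041 (A = Mul(-1, -4041) = 4041)
Function('U')(S) = 1 (Function('U')(S) = Mul(Mul(2, S), Pow(Mul(2, S), -1)) = Mul(Mul(2, S), Mul(Rational(1, 2), Pow(S, -1))) = 1)
Function('s')(n, k) = 1
Add(Function('s')(-70, Pow(Add(4, 6), 2)), A) = Add(1, 4041) = 4042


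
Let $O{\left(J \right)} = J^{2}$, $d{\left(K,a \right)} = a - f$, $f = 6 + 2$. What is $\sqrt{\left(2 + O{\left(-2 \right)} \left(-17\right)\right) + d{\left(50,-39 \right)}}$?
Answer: $i \sqrt{113} \approx 10.63 i$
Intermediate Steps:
$f = 8$
$d{\left(K,a \right)} = -8 + a$ ($d{\left(K,a \right)} = a - 8 = -8 + a$)
$\sqrt{\left(2 + O{\left(-2 \right)} \left(-17\right)\right) + d{\left(50,-39 \right)}} = \sqrt{\left(2 + \left(-2\right)^{2} \left(-17\right)\right) - 47} = \sqrt{\left(2 + 4 \left(-17\right)\right) - 47} = \sqrt{\left(2 - 68\right) - 47} = \sqrt{-66 - 47} = \sqrt{-113} = i \sqrt{113}$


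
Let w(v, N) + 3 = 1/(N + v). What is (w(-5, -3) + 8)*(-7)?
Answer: -273/8 ≈ -34.125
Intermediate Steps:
w(v, N) = -3 + 1/(N + v)
(w(-5, -3) + 8)*(-7) = ((1 - 3*(-3) - 3*(-5))/(-3 - 5) + 8)*(-7) = ((1 + 9 + 15)/(-8) + 8)*(-7) = (-1/8*25 + 8)*(-7) = (-25/8 + 8)*(-7) = (39/8)*(-7) = -273/8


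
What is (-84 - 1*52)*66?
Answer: -8976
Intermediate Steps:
(-84 - 1*52)*66 = (-84 - 52)*66 = -136*66 = -8976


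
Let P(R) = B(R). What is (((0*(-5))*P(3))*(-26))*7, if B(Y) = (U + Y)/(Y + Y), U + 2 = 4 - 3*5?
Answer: 0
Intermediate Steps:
U = -13 (U = -2 + (4 - 3*5) = -2 + (4 - 15) = -2 - 11 = -13)
B(Y) = (-13 + Y)/(2*Y) (B(Y) = (-13 + Y)/(Y + Y) = (-13 + Y)/((2*Y)) = (-13 + Y)*(1/(2*Y)) = (-13 + Y)/(2*Y))
P(R) = (-13 + R)/(2*R)
(((0*(-5))*P(3))*(-26))*7 = (((0*(-5))*((½)*(-13 + 3)/3))*(-26))*7 = ((0*((½)*(⅓)*(-10)))*(-26))*7 = ((0*(-5/3))*(-26))*7 = (0*(-26))*7 = 0*7 = 0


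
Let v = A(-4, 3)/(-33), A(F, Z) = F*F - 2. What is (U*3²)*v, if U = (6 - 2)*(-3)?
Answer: 504/11 ≈ 45.818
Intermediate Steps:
A(F, Z) = -2 + F² (A(F, Z) = F² - 2 = -2 + F²)
v = -14/33 (v = (-2 + (-4)²)/(-33) = (-2 + 16)*(-1/33) = 14*(-1/33) = -14/33 ≈ -0.42424)
U = -12 (U = 4*(-3) = -12)
(U*3²)*v = -12*3²*(-14/33) = -12*9*(-14/33) = -108*(-14/33) = 504/11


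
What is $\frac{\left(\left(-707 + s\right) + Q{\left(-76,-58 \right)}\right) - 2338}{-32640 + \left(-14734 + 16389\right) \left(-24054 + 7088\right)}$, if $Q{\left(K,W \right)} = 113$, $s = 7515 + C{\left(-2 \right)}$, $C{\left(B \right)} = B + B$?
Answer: $- \frac{4579}{28111370} \approx -0.00016289$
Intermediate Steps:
$C{\left(B \right)} = 2 B$
$s = 7511$ ($s = 7515 + 2 \left(-2\right) = 7515 - 4 = 7511$)
$\frac{\left(\left(-707 + s\right) + Q{\left(-76,-58 \right)}\right) - 2338}{-32640 + \left(-14734 + 16389\right) \left(-24054 + 7088\right)} = \frac{\left(\left(-707 + 7511\right) + 113\right) - 2338}{-32640 + \left(-14734 + 16389\right) \left(-24054 + 7088\right)} = \frac{\left(6804 + 113\right) - 2338}{-32640 + 1655 \left(-16966\right)} = \frac{6917 - 2338}{-32640 - 28078730} = \frac{4579}{-28111370} = 4579 \left(- \frac{1}{28111370}\right) = - \frac{4579}{28111370}$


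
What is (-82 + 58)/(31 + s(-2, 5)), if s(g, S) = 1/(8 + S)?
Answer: -78/101 ≈ -0.77228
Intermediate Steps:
(-82 + 58)/(31 + s(-2, 5)) = (-82 + 58)/(31 + 1/(8 + 5)) = -24/(31 + 1/13) = -24/404/13 = -24*13/404 = -78/101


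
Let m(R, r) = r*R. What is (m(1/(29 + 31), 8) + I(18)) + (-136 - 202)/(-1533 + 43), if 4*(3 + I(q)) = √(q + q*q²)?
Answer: -1180/447 + 15*√26/4 ≈ 16.482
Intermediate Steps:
m(R, r) = R*r
I(q) = -3 + √(q + q³)/4 (I(q) = -3 + √(q + q*q²)/4 = -3 + √(q + q³)/4)
(m(1/(29 + 31), 8) + I(18)) + (-136 - 202)/(-1533 + 43) = (8/(29 + 31) + (-3 + √(18 + 18³)/4)) + (-136 - 202)/(-1533 + 43) = (8/60 + (-3 + √(18 + 5832)/4)) - 338/(-1490) = ((1/60)*8 + (-3 + √5850/4)) - 338*(-1/1490) = (2/15 + (-3 + (15*√26)/4)) + 169/745 = (2/15 + (-3 + 15*√26/4)) + 169/745 = (-43/15 + 15*√26/4) + 169/745 = -1180/447 + 15*√26/4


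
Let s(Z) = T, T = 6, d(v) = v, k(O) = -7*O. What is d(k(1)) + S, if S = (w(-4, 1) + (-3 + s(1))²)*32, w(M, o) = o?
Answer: 313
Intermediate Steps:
s(Z) = 6
S = 320 (S = (1 + (-3 + 6)²)*32 = (1 + 3²)*32 = (1 + 9)*32 = 10*32 = 320)
d(k(1)) + S = -7*1 + 320 = -7 + 320 = 313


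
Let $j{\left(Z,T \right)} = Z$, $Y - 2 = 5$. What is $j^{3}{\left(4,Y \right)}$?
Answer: $64$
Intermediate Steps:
$Y = 7$ ($Y = 2 + 5 = 7$)
$j^{3}{\left(4,Y \right)} = 4^{3} = 64$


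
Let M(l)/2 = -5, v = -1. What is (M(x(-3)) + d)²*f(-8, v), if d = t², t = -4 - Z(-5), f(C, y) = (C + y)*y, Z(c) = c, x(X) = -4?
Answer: 729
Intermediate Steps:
M(l) = -10 (M(l) = 2*(-5) = -10)
f(C, y) = y*(C + y)
t = 1 (t = -4 - 1*(-5) = -4 + 5 = 1)
d = 1 (d = 1² = 1)
(M(x(-3)) + d)²*f(-8, v) = (-10 + 1)²*(-(-8 - 1)) = (-9)²*(-1*(-9)) = 81*9 = 729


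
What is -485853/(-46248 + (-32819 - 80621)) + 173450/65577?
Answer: 59558665781/10471859976 ≈ 5.6875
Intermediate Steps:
-485853/(-46248 + (-32819 - 80621)) + 173450/65577 = -485853/(-46248 - 113440) + 173450*(1/65577) = -485853/(-159688) + 173450/65577 = -485853*(-1/159688) + 173450/65577 = 485853/159688 + 173450/65577 = 59558665781/10471859976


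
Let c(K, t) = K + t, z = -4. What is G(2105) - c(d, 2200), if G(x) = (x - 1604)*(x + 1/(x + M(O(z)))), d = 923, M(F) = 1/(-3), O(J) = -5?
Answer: 6639058851/6314 ≈ 1.0515e+6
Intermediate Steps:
M(F) = -⅓
G(x) = (-1604 + x)*(x + 1/(-⅓ + x)) (G(x) = (x - 1604)*(x + 1/(x - ⅓)) = (-1604 + x)*(x + 1/(-⅓ + x)))
G(2105) - c(d, 2200) = (-4812 - 4813*2105² + 3*2105³ + 1607*2105)/(-1 + 3*2105) - (923 + 2200) = (-4812 - 4813*4431025 + 3*9327307625 + 3382735)/(-1 + 6315) - 1*3123 = (-4812 - 21326523325 + 27981922875 + 3382735)/6314 - 3123 = (1/6314)*6658777473 - 3123 = 6658777473/6314 - 3123 = 6639058851/6314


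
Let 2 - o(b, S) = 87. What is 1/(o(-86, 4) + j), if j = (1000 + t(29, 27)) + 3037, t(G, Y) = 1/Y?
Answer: 27/106705 ≈ 0.00025303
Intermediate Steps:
o(b, S) = -85 (o(b, S) = 2 - 1*87 = 2 - 87 = -85)
j = 109000/27 (j = (1000 + 1/27) + 3037 = 27001/27 + 3037 = 109000/27 ≈ 4037.0)
1/(o(-86, 4) + j) = 1/(-85 + 109000/27) = 1/(106705/27) = 27/106705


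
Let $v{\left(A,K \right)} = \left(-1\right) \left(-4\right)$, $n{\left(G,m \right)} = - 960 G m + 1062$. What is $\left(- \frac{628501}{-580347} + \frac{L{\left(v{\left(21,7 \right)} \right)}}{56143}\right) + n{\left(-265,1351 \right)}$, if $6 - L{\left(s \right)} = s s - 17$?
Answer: $\frac{11198430487398377974}{32582421621} \approx 3.437 \cdot 10^{8}$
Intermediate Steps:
$n{\left(G,m \right)} = 1062 - 960 G m$ ($n{\left(G,m \right)} = - 960 G m + 1062 = 1062 - 960 G m$)
$v{\left(A,K \right)} = 4$
$L{\left(s \right)} = 23 - s^{2}$ ($L{\left(s \right)} = 6 - \left(s s - 17\right) = 6 - \left(s^{2} - 17\right) = 6 - \left(-17 + s^{2}\right) = 23 - s^{2}$)
$\left(- \frac{628501}{-580347} + \frac{L{\left(v{\left(21,7 \right)} \right)}}{56143}\right) + n{\left(-265,1351 \right)} = \left(- \frac{628501}{-580347} + \frac{23 - 4^{2}}{56143}\right) - \left(-1062 - 343694400\right) = \left(\left(-628501\right) \left(- \frac{1}{580347}\right) + \left(23 - 16\right) \frac{1}{56143}\right) + \left(1062 + 343694400\right) = \left(\frac{628501}{580347} + \left(23 - 16\right) \frac{1}{56143}\right) + 343695462 = \left(\frac{628501}{580347} + 7 \cdot \frac{1}{56143}\right) + 343695462 = \left(\frac{628501}{580347} + \frac{7}{56143}\right) + 343695462 = \frac{35289994072}{32582421621} + 343695462 = \frac{11198430487398377974}{32582421621}$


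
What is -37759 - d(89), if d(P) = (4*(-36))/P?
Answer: -3360407/89 ≈ -37757.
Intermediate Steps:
d(P) = -144/P
-37759 - d(89) = -37759 - (-144)/89 = -37759 - 1*(-144/89) = -37759 + 144/89 = -3360407/89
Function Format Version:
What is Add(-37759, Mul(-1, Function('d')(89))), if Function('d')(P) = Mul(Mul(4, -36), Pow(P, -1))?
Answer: Rational(-3360407, 89) ≈ -37757.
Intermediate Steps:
Function('d')(P) = Mul(-144, Pow(P, -1))
Add(-37759, Mul(-1, Function('d')(89))) = Add(-37759, Mul(-1, Mul(-144, Pow(89, -1)))) = Add(-37759, Mul(-1, Mul(-144, Rational(1, 89)))) = Add(-37759, Mul(-1, Rational(-144, 89))) = Add(-37759, Rational(144, 89)) = Rational(-3360407, 89)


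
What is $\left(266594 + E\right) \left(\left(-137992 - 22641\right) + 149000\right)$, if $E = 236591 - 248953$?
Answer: $-2957480856$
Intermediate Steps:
$E = -12362$
$\left(266594 + E\right) \left(\left(-137992 - 22641\right) + 149000\right) = \left(266594 - 12362\right) \left(\left(-137992 - 22641\right) + 149000\right) = 254232 \left(-160633 + 149000\right) = 254232 \left(-11633\right) = -2957480856$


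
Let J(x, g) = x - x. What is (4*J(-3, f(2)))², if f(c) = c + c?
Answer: 0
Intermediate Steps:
f(c) = 2*c
J(x, g) = 0
(4*J(-3, f(2)))² = (4*0)² = 0² = 0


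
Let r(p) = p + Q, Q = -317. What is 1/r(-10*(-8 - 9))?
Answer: -1/147 ≈ -0.0068027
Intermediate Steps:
r(p) = -317 + p (r(p) = p - 317 = -317 + p)
1/r(-10*(-8 - 9)) = 1/(-317 - 10*(-8 - 9)) = 1/(-317 - 10*(-17)) = 1/(-317 + 170) = 1/(-147) = -1/147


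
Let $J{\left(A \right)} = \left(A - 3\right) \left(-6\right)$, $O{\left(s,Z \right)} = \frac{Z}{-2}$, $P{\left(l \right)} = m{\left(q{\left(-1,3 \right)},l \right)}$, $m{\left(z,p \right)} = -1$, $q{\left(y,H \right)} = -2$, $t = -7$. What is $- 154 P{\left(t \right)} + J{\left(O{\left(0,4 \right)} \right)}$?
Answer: $184$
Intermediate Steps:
$P{\left(l \right)} = -1$
$O{\left(s,Z \right)} = - \frac{Z}{2}$ ($O{\left(s,Z \right)} = Z \left(- \frac{1}{2}\right) = - \frac{Z}{2}$)
$J{\left(A \right)} = 18 - 6 A$ ($J{\left(A \right)} = \left(A - 3\right) \left(-6\right) = \left(-3 + A\right) \left(-6\right) = 18 - 6 A$)
$- 154 P{\left(t \right)} + J{\left(O{\left(0,4 \right)} \right)} = \left(-154\right) \left(-1\right) + \left(18 - 6 \left(\left(- \frac{1}{2}\right) 4\right)\right) = 154 + \left(18 - -12\right) = 154 + \left(18 + 12\right) = 154 + 30 = 184$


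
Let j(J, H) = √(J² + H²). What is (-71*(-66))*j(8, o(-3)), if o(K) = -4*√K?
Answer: 18744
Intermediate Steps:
j(J, H) = √(H² + J²)
(-71*(-66))*j(8, o(-3)) = (-71*(-66))*√((-4*I*√3)² + 8²) = 4686*√((-4*I*√3)² + 64) = 4686*√(-48 + 64) = 4686*√16 = 4686*4 = 18744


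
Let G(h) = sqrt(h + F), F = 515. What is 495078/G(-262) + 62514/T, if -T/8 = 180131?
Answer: -31257/720524 + 495078*sqrt(253)/253 ≈ 31125.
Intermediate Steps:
T = -1441048 (T = -8*180131 = -1441048)
G(h) = sqrt(515 + h) (G(h) = sqrt(h + 515) = sqrt(515 + h))
495078/G(-262) + 62514/T = 495078/(sqrt(515 - 262)) + 62514/(-1441048) = 495078/(sqrt(253)) + 62514*(-1/1441048) = 495078*(sqrt(253)/253) - 31257/720524 = 495078*sqrt(253)/253 - 31257/720524 = -31257/720524 + 495078*sqrt(253)/253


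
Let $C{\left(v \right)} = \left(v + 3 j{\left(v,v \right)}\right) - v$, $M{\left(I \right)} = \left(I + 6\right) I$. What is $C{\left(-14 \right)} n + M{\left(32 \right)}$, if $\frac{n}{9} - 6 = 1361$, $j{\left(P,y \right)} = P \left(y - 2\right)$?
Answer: $8268832$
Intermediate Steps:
$j{\left(P,y \right)} = P \left(-2 + y\right)$
$M{\left(I \right)} = I \left(6 + I\right)$ ($M{\left(I \right)} = \left(6 + I\right) I = I \left(6 + I\right)$)
$n = 12303$ ($n = 54 + 9 \cdot 1361 = 54 + 12249 = 12303$)
$C{\left(v \right)} = 3 v \left(-2 + v\right)$ ($C{\left(v \right)} = \left(v + 3 v \left(-2 + v\right)\right) - v = 3 v \left(-2 + v\right)$)
$C{\left(-14 \right)} n + M{\left(32 \right)} = 3 \left(-14\right) \left(-2 - 14\right) 12303 + 32 \left(6 + 32\right) = 3 \left(-14\right) \left(-16\right) 12303 + 32 \cdot 38 = 672 \cdot 12303 + 1216 = 8267616 + 1216 = 8268832$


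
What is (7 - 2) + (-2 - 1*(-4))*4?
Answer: 13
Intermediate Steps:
(7 - 2) + (-2 - 1*(-4))*4 = 5 + (-2 + 4)*4 = 5 + 2*4 = 5 + 8 = 13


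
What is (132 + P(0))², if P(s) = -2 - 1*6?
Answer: 15376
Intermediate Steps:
P(s) = -8 (P(s) = -2 - 6 = -8)
(132 + P(0))² = (132 - 8)² = 124² = 15376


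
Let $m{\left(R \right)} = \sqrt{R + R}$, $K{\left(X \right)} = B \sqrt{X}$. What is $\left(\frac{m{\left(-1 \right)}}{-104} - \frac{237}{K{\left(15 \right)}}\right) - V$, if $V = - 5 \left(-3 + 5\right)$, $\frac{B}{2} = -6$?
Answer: $10 + \frac{79 \sqrt{15}}{60} - \frac{i \sqrt{2}}{104} \approx 15.099 - 0.013598 i$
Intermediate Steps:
$B = -12$ ($B = 2 \left(-6\right) = -12$)
$K{\left(X \right)} = - 12 \sqrt{X}$
$m{\left(R \right)} = \sqrt{2} \sqrt{R}$ ($m{\left(R \right)} = \sqrt{2 R} = \sqrt{2} \sqrt{R}$)
$V = -10$ ($V = \left(-5\right) 2 = -10$)
$\left(\frac{m{\left(-1 \right)}}{-104} - \frac{237}{K{\left(15 \right)}}\right) - V = \left(\frac{\sqrt{2} \sqrt{-1}}{-104} - \frac{237}{\left(-12\right) \sqrt{15}}\right) - -10 = \left(\sqrt{2} i \left(- \frac{1}{104}\right) - 237 \left(- \frac{\sqrt{15}}{180}\right)\right) + 10 = \left(i \sqrt{2} \left(- \frac{1}{104}\right) + \frac{79 \sqrt{15}}{60}\right) + 10 = \left(- \frac{i \sqrt{2}}{104} + \frac{79 \sqrt{15}}{60}\right) + 10 = \left(\frac{79 \sqrt{15}}{60} - \frac{i \sqrt{2}}{104}\right) + 10 = 10 + \frac{79 \sqrt{15}}{60} - \frac{i \sqrt{2}}{104}$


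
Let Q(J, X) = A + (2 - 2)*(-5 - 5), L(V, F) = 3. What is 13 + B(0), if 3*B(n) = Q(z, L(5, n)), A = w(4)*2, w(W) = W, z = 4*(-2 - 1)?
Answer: 47/3 ≈ 15.667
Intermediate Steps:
z = -12 (z = 4*(-3) = -12)
A = 8 (A = 4*2 = 8)
Q(J, X) = 8 (Q(J, X) = 8 + (2 - 2)*(-5 - 5) = 8 + 0*(-10) = 8 + 0 = 8)
B(n) = 8/3 (B(n) = (1/3)*8 = 8/3)
13 + B(0) = 13 + 8/3 = 47/3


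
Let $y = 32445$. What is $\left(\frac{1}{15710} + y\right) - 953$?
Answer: $\frac{494739321}{15710} \approx 31492.0$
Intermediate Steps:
$\left(\frac{1}{15710} + y\right) - 953 = \left(\frac{1}{15710} + 32445\right) - 953 = \frac{509710951}{15710} - 953 = \frac{494739321}{15710}$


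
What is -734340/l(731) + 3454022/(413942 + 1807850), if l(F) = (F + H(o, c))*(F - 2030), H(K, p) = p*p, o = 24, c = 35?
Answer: 433653408827/235217786352 ≈ 1.8436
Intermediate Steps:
H(K, p) = p²
l(F) = (-2030 + F)*(1225 + F) (l(F) = (F + 35²)*(F - 2030) = (F + 1225)*(-2030 + F) = (1225 + F)*(-2030 + F) = (-2030 + F)*(1225 + F))
-734340/l(731) + 3454022/(413942 + 1807850) = -734340/(-2486750 + 731² - 805*731) + 3454022/(413942 + 1807850) = -734340/(-2486750 + 534361 - 588455) + 3454022/2221792 = -734340/(-2540844) + 3454022*(1/2221792) = -734340*(-1/2540844) + 1727011/1110896 = 61195/211737 + 1727011/1110896 = 433653408827/235217786352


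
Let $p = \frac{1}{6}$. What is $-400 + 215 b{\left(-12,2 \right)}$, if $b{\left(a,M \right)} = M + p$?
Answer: $\frac{395}{6} \approx 65.833$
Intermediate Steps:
$p = \frac{1}{6} \approx 0.16667$
$b{\left(a,M \right)} = \frac{1}{6} + M$ ($b{\left(a,M \right)} = M + \frac{1}{6} = \frac{1}{6} + M$)
$-400 + 215 b{\left(-12,2 \right)} = -400 + 215 \left(\frac{1}{6} + 2\right) = -400 + 215 \cdot \frac{13}{6} = -400 + \frac{2795}{6} = \frac{395}{6}$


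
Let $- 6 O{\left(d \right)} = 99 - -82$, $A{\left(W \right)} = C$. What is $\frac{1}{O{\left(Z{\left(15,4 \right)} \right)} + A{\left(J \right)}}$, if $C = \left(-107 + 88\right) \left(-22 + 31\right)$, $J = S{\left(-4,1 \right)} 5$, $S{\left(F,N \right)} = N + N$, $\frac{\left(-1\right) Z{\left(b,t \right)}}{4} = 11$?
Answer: $- \frac{6}{1207} \approx -0.004971$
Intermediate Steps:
$Z{\left(b,t \right)} = -44$ ($Z{\left(b,t \right)} = \left(-4\right) 11 = -44$)
$S{\left(F,N \right)} = 2 N$
$J = 10$ ($J = 2 \cdot 1 \cdot 5 = 2 \cdot 5 = 10$)
$C = -171$ ($C = \left(-19\right) 9 = -171$)
$A{\left(W \right)} = -171$
$O{\left(d \right)} = - \frac{181}{6}$ ($O{\left(d \right)} = - \frac{99 - -82}{6} = - \frac{99 + 82}{6} = \left(- \frac{1}{6}\right) 181 = - \frac{181}{6}$)
$\frac{1}{O{\left(Z{\left(15,4 \right)} \right)} + A{\left(J \right)}} = \frac{1}{- \frac{181}{6} - 171} = \frac{1}{- \frac{1207}{6}} = - \frac{6}{1207}$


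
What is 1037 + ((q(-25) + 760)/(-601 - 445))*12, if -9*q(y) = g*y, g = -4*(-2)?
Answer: 1612973/1569 ≈ 1028.0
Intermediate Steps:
g = 8
q(y) = -8*y/9
1037 + ((q(-25) + 760)/(-601 - 445))*12 = 1037 + ((-8/9*(-25) + 760)/(-601 - 445))*12 = 1037 + ((200/9 + 760)/(-1046))*12 = 1037 + ((7040/9)*(-1/1046))*12 = 1037 - 3520/4707*12 = 1037 - 14080/1569 = 1612973/1569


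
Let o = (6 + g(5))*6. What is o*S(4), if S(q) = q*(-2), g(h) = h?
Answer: -528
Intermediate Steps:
S(q) = -2*q
o = 66 (o = (6 + 5)*6 = 11*6 = 66)
o*S(4) = 66*(-2*4) = 66*(-8) = -528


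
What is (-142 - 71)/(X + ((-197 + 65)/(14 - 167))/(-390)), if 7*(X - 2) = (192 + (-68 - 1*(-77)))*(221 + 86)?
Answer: -14827995/613815191 ≈ -0.024157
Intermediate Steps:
X = 61721/7 (X = 2 + ((192 + (-68 - 1*(-77)))*(221 + 86))/7 = 2 + ((192 + (-68 + 77))*307)/7 = 2 + ((192 + 9)*307)/7 = 2 + (201*307)/7 = 2 + (1/7)*61707 = 2 + 61707/7 = 61721/7 ≈ 8817.3)
(-142 - 71)/(X + ((-197 + 65)/(14 - 167))/(-390)) = (-142 - 71)/(61721/7 + ((-197 + 65)/(14 - 167))/(-390)) = -213/(61721/7 - 132/(-153)*(-1/390)) = -213/(61721/7 - 132*(-1/153)*(-1/390)) = -213/(61721/7 + (44/51)*(-1/390)) = -213/(61721/7 - 22/9945) = -213/613815191/69615 = -213*69615/613815191 = -14827995/613815191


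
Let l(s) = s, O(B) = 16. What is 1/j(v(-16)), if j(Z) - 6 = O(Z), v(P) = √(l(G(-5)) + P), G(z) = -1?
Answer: 1/22 ≈ 0.045455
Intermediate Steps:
v(P) = √(-1 + P)
j(Z) = 22 (j(Z) = 6 + 16 = 22)
1/j(v(-16)) = 1/22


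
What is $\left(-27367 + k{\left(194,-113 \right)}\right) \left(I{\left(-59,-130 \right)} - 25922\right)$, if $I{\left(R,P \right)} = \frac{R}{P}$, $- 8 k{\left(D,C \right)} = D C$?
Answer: $\frac{331948987107}{520} \approx 6.3836 \cdot 10^{8}$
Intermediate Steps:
$k{\left(D,C \right)} = - \frac{C D}{8}$ ($k{\left(D,C \right)} = - \frac{D C}{8} = - \frac{C D}{8}$)
$\left(-27367 + k{\left(194,-113 \right)}\right) \left(I{\left(-59,-130 \right)} - 25922\right) = \left(-27367 - \left(- \frac{113}{8}\right) 194\right) \left(- \frac{59}{-130} - 25922\right) = \left(-27367 + \frac{10961}{4}\right) \left(\left(-59\right) \left(- \frac{1}{130}\right) - 25922\right) = - \frac{98507 \left(\frac{59}{130} - 25922\right)}{4} = \left(- \frac{98507}{4}\right) \left(- \frac{3369801}{130}\right) = \frac{331948987107}{520}$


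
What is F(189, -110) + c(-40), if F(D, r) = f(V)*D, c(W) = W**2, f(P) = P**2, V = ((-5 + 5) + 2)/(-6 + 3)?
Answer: 1684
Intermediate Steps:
V = -2/3 (V = (0 + 2)/(-3) = 2*(-1/3) = -2/3 ≈ -0.66667)
F(D, r) = 4*D/9 (F(D, r) = (-2/3)**2*D = 4*D/9)
F(189, -110) + c(-40) = (4/9)*189 + (-40)**2 = 84 + 1600 = 1684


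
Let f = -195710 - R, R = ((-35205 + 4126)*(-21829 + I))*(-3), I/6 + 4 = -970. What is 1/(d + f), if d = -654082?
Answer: 1/2579297709 ≈ 3.8770e-10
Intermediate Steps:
I = -5844 (I = -24 + 6*(-970) = -24 - 5820 = -5844)
R = -2580147501 (R = ((-35205 + 4126)*(-21829 - 5844))*(-3) = -31079*(-27673)*(-3) = 860049167*(-3) = -2580147501)
f = 2579951791 (f = -195710 - 1*(-2580147501) = -195710 + 2580147501 = 2579951791)
1/(d + f) = 1/(-654082 + 2579951791) = 1/2579297709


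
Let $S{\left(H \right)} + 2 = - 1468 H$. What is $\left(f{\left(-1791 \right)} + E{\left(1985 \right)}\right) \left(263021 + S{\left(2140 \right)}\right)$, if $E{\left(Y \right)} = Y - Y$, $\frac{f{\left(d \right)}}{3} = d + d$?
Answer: $30932371746$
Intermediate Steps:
$f{\left(d \right)} = 6 d$ ($f{\left(d \right)} = 3 \left(d + d\right) = 3 \cdot 2 d = 6 d$)
$S{\left(H \right)} = -2 - 1468 H$
$E{\left(Y \right)} = 0$
$\left(f{\left(-1791 \right)} + E{\left(1985 \right)}\right) \left(263021 + S{\left(2140 \right)}\right) = \left(6 \left(-1791\right) + 0\right) \left(263021 - 3141522\right) = \left(-10746 + 0\right) \left(263021 - 3141522\right) = - 10746 \left(263021 - 3141522\right) = \left(-10746\right) \left(-2878501\right) = 30932371746$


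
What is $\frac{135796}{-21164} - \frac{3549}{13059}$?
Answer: $- \frac{154039250}{23031723} \approx -6.6881$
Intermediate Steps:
$\frac{135796}{-21164} - \frac{3549}{13059} = 135796 \left(- \frac{1}{21164}\right) - \frac{1183}{4353} = - \frac{33949}{5291} - \frac{1183}{4353} = - \frac{154039250}{23031723}$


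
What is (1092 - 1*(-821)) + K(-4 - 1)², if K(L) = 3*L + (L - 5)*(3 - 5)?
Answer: 1938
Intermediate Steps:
K(L) = 10 + L (K(L) = 3*L + (-5 + L)*(-2) = 3*L + (10 - 2*L) = 10 + L)
(1092 - 1*(-821)) + K(-4 - 1)² = (1092 - 1*(-821)) + (10 + (-4 - 1))² = (1092 + 821) + (10 - 5)² = 1913 + 5² = 1913 + 25 = 1938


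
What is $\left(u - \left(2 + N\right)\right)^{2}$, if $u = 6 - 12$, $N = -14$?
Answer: $36$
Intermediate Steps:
$u = -6$ ($u = 6 - 12 = -6$)
$\left(u - \left(2 + N\right)\right)^{2} = \left(-6 - -12\right)^{2} = \left(-6 + \left(-2 + 14\right)\right)^{2} = \left(-6 + 12\right)^{2} = 6^{2} = 36$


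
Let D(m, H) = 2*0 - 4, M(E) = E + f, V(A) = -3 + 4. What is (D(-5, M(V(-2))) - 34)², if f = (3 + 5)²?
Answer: 1444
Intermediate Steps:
f = 64 (f = 8² = 64)
V(A) = 1
M(E) = 64 + E (M(E) = E + 64 = 64 + E)
D(m, H) = -4 (D(m, H) = 0 - 4 = -4)
(D(-5, M(V(-2))) - 34)² = (-4 - 34)² = (-38)² = 1444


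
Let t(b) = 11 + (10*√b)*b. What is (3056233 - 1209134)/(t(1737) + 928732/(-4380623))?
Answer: -127462152252052516639/3352354662727388770294353 + 205229834541722972994090*√193/1117451554242462923431451 ≈ 2.5514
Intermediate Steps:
t(b) = 11 + 10*b^(3/2)
(3056233 - 1209134)/(t(1737) + 928732/(-4380623)) = (3056233 - 1209134)/((11 + 10*1737^(3/2)) + 928732/(-4380623)) = 1847099/((11 + 10*(5211*√193)) + 928732*(-1/4380623)) = 1847099/((11 + 52110*√193) - 928732/4380623) = 1847099/(47258121/4380623 + 52110*√193)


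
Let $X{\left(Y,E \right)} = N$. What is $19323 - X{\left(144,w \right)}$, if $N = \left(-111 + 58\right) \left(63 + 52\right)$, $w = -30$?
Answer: $25418$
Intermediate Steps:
$N = -6095$ ($N = \left(-53\right) 115 = -6095$)
$X{\left(Y,E \right)} = -6095$
$19323 - X{\left(144,w \right)} = 19323 - -6095 = 19323 + 6095 = 25418$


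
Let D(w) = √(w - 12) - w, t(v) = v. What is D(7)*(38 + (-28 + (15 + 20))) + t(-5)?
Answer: -320 + 45*I*√5 ≈ -320.0 + 100.62*I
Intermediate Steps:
D(w) = √(-12 + w) - w
D(7)*(38 + (-28 + (15 + 20))) + t(-5) = (√(-12 + 7) - 1*7)*(38 + (-28 + (15 + 20))) - 5 = (√(-5) - 7)*(38 + (-28 + 35)) - 5 = (I*√5 - 7)*(38 + 7) - 5 = (-7 + I*√5)*45 - 5 = (-315 + 45*I*√5) - 5 = -320 + 45*I*√5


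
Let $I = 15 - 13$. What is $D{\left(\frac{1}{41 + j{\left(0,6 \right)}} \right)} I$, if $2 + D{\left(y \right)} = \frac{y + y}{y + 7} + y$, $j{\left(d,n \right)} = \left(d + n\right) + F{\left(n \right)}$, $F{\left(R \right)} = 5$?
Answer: $- \frac{37491}{9490} \approx -3.9506$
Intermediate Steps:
$I = 2$
$j{\left(d,n \right)} = 5 + d + n$ ($j{\left(d,n \right)} = \left(d + n\right) + 5 = 5 + d + n$)
$D{\left(y \right)} = -2 + y + \frac{2 y}{7 + y}$ ($D{\left(y \right)} = -2 + \left(\frac{y + y}{y + 7} + y\right) = -2 + \left(\frac{2 y}{7 + y} + y\right) = -2 + \left(y + \frac{2 y}{7 + y}\right) = -2 + y + \frac{2 y}{7 + y}$)
$D{\left(\frac{1}{41 + j{\left(0,6 \right)}} \right)} I = \frac{-14 + \left(\frac{1}{41 + \left(5 + 0 + 6\right)}\right)^{2} + \frac{7}{41 + \left(5 + 0 + 6\right)}}{7 + \frac{1}{41 + \left(5 + 0 + 6\right)}} 2 = \frac{-14 + \left(\frac{1}{41 + 11}\right)^{2} + \frac{7}{41 + 11}}{7 + \frac{1}{41 + 11}} \cdot 2 = \frac{-14 + \left(\frac{1}{52}\right)^{2} + \frac{7}{52}}{7 + \frac{1}{52}} \cdot 2 = \frac{-14 + \left(\frac{1}{52}\right)^{2} + 7 \cdot \frac{1}{52}}{7 + \frac{1}{52}} \cdot 2 = \frac{-14 + \frac{1}{2704} + \frac{7}{52}}{\frac{365}{52}} \cdot 2 = \frac{52}{365} \left(- \frac{37491}{2704}\right) 2 = \left(- \frac{37491}{18980}\right) 2 = - \frac{37491}{9490}$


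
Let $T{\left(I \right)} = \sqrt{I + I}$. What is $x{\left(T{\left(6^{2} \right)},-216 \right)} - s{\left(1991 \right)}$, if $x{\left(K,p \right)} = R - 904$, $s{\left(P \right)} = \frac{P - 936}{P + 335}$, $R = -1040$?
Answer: $- \frac{4522799}{2326} \approx -1944.5$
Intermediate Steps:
$s{\left(P \right)} = \frac{-936 + P}{335 + P}$
$T{\left(I \right)} = \sqrt{2} \sqrt{I}$ ($T{\left(I \right)} = \sqrt{2 I} = \sqrt{2} \sqrt{I}$)
$x{\left(K,p \right)} = -1944$ ($x{\left(K,p \right)} = -1040 - 904 = -1944$)
$x{\left(T{\left(6^{2} \right)},-216 \right)} - s{\left(1991 \right)} = -1944 - \frac{-936 + 1991}{335 + 1991} = -1944 - \frac{1}{2326} \cdot 1055 = -1944 - \frac{1055}{2326} = - \frac{4522799}{2326}$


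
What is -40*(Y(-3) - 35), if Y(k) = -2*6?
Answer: 1880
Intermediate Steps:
Y(k) = -12
-40*(Y(-3) - 35) = -40*(-12 - 35) = -40*(-47) = 1880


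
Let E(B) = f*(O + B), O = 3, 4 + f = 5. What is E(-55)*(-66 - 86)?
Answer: 7904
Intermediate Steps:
f = 1 (f = -4 + 5 = 1)
E(B) = 3 + B (E(B) = 1*(3 + B) = 3 + B)
E(-55)*(-66 - 86) = (3 - 55)*(-66 - 86) = -52*(-152) = 7904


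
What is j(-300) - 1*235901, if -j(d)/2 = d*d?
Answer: -415901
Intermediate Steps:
j(d) = -2*d**2 (j(d) = -2*d*d = -2*d**2)
j(-300) - 1*235901 = -2*(-300)**2 - 1*235901 = -2*90000 - 235901 = -180000 - 235901 = -415901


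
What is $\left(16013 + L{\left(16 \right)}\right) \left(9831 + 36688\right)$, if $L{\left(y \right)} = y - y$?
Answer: $744908747$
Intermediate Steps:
$L{\left(y \right)} = 0$
$\left(16013 + L{\left(16 \right)}\right) \left(9831 + 36688\right) = \left(16013 + 0\right) \left(9831 + 36688\right) = 16013 \cdot 46519 = 744908747$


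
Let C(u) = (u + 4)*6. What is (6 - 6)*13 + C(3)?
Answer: 42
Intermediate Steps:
C(u) = 24 + 6*u (C(u) = (4 + u)*6 = 24 + 6*u)
(6 - 6)*13 + C(3) = (6 - 6)*13 + (24 + 6*3) = 0*13 + (24 + 18) = 0 + 42 = 42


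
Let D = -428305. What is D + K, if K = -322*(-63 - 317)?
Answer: -305945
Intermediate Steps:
K = 122360 (K = -322*(-380) = 122360)
D + K = -428305 + 122360 = -305945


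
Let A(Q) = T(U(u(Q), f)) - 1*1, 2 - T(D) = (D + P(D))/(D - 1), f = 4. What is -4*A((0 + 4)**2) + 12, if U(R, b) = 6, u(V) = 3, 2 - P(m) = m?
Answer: 48/5 ≈ 9.6000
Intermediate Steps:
P(m) = 2 - m
T(D) = 2 - 2/(-1 + D) (T(D) = 2 - (D + (2 - D))/(D - 1) = 2 - 2/(-1 + D))
A(Q) = 3/5 (A(Q) = 2*(-2 + 6)/(-1 + 6) - 1*1 = 2*4/5 - 1 = 2*(1/5)*4 - 1 = 8/5 - 1 = 3/5)
-4*A((0 + 4)**2) + 12 = -4*3/5 + 12 = -12/5 + 12 = 48/5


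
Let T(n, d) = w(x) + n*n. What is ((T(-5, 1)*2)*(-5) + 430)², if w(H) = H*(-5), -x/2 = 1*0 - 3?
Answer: 230400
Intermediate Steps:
x = 6 (x = -2*(1*0 - 3) = -2*(0 - 3) = -2*(-3) = 6)
w(H) = -5*H
T(n, d) = -30 + n² (T(n, d) = -5*6 + n*n = -30 + n²)
((T(-5, 1)*2)*(-5) + 430)² = (((-30 + (-5)²)*2)*(-5) + 430)² = (((-30 + 25)*2)*(-5) + 430)² = (-5*2*(-5) + 430)² = (-10*(-5) + 430)² = (50 + 430)² = 480² = 230400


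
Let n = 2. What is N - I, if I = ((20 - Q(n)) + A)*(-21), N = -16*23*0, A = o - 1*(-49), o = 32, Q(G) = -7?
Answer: 2268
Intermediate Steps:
A = 81 (A = 32 - 1*(-49) = 32 + 49 = 81)
N = 0 (N = -368*0 = 0)
I = -2268 (I = ((20 - 1*(-7)) + 81)*(-21) = ((20 + 7) + 81)*(-21) = (27 + 81)*(-21) = 108*(-21) = -2268)
N - I = 0 - 1*(-2268) = 0 + 2268 = 2268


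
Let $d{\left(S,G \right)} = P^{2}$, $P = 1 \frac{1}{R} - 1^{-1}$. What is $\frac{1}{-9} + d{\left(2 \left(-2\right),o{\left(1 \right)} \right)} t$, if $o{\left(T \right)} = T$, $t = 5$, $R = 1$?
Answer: $- \frac{1}{9} \approx -0.11111$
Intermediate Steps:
$P = 0$ ($P = 1 \cdot 1^{-1} - 1^{-1} = 1 \cdot 1 - 1 = 1 - 1 = 0$)
$d{\left(S,G \right)} = 0$ ($d{\left(S,G \right)} = 0^{2} = 0$)
$\frac{1}{-9} + d{\left(2 \left(-2\right),o{\left(1 \right)} \right)} t = \frac{1}{-9} + 0 \cdot 5 = - \frac{1}{9} + 0 = - \frac{1}{9}$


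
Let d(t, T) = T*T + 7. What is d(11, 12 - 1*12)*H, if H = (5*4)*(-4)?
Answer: -560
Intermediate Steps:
H = -80 (H = 20*(-4) = -80)
d(t, T) = 7 + T² (d(t, T) = T² + 7 = 7 + T²)
d(11, 12 - 1*12)*H = (7 + (12 - 1*12)²)*(-80) = (7 + (12 - 12)²)*(-80) = (7 + 0²)*(-80) = (7 + 0)*(-80) = 7*(-80) = -560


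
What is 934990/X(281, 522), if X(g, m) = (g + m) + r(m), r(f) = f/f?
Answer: 467495/402 ≈ 1162.9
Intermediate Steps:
r(f) = 1
X(g, m) = 1 + g + m (X(g, m) = (g + m) + 1 = 1 + g + m)
934990/X(281, 522) = 934990/(1 + 281 + 522) = 934990/804 = 934990*(1/804) = 467495/402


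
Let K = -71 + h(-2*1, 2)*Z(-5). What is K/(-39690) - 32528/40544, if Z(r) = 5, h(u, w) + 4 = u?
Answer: -2872637/3591945 ≈ -0.79974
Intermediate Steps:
h(u, w) = -4 + u
K = -101 (K = -71 + (-4 - 2*1)*5 = -71 + (-4 - 2)*5 = -71 - 6*5 = -71 - 30 = -101)
K/(-39690) - 32528/40544 = -101/(-39690) - 32528/40544 = -101*(-1/39690) - 32528*1/40544 = 101/39690 - 2033/2534 = -2872637/3591945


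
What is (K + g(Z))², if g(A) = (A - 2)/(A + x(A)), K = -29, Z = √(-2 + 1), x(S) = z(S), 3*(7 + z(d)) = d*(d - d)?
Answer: 20592/25 + 287*I/50 ≈ 823.68 + 5.74*I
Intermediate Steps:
z(d) = -7 (z(d) = -7 + (d*(d - d))/3 = -7 + (d*0)/3 = -7 + (⅓)*0 = -7 + 0 = -7)
x(S) = -7
Z = I (Z = √(-1) = I ≈ 1.0*I)
g(A) = (-2 + A)/(-7 + A) (g(A) = (A - 2)/(A - 7) = (-2 + A)/(-7 + A))
(K + g(Z))² = (-29 + (-2 + I)/(-7 + I))² = (-29 + ((-7 - I)/50)*(-2 + I))² = (-29 + (-7 - I)*(-2 + I)/50)²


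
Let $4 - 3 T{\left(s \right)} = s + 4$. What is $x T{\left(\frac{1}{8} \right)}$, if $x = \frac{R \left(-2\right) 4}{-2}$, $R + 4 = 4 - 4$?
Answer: $\frac{2}{3} \approx 0.66667$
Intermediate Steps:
$T{\left(s \right)} = - \frac{s}{3}$ ($T{\left(s \right)} = \frac{4}{3} - \frac{s + 4}{3} = \frac{4}{3} - \frac{4 + s}{3} = \frac{4}{3} - \left(\frac{4}{3} + \frac{s}{3}\right) = - \frac{s}{3}$)
$R = -4$ ($R = -4 + \left(4 - 4\right) = -4 + 0 = -4$)
$x = -16$ ($x = \frac{\left(-4\right) \left(-2\right) 4}{-2} = 8 \cdot 4 \left(- \frac{1}{2}\right) = 32 \left(- \frac{1}{2}\right) = -16$)
$x T{\left(\frac{1}{8} \right)} = - 16 \left(- \frac{1}{3 \cdot 8}\right) = - 16 \left(\left(- \frac{1}{3}\right) \frac{1}{8}\right) = \left(-16\right) \left(- \frac{1}{24}\right) = \frac{2}{3}$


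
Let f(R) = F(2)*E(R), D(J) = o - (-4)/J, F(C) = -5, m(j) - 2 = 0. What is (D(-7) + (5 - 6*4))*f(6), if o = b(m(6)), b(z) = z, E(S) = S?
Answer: 3690/7 ≈ 527.14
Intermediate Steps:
m(j) = 2 (m(j) = 2 + 0 = 2)
o = 2
D(J) = 2 + 4/J (D(J) = 2 - (-4)/J = 2 + 4/J)
f(R) = -5*R
(D(-7) + (5 - 6*4))*f(6) = ((2 + 4/(-7)) + (5 - 6*4))*(-5*6) = ((2 + 4*(-1/7)) + (5 - 24))*(-30) = ((2 - 4/7) - 19)*(-30) = (10/7 - 19)*(-30) = -123/7*(-30) = 3690/7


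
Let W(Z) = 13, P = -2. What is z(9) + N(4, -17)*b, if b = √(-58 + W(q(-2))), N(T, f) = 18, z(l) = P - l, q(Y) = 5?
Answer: -11 + 54*I*√5 ≈ -11.0 + 120.75*I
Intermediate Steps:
z(l) = -2 - l
b = 3*I*√5 (b = √(-58 + 13) = √(-45) = 3*I*√5 ≈ 6.7082*I)
z(9) + N(4, -17)*b = (-2 - 1*9) + 18*(3*I*√5) = (-2 - 9) + 54*I*√5 = -11 + 54*I*√5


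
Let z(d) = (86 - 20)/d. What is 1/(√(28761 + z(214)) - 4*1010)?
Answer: -21614/87166687 - 3*√9146895/871666870 ≈ -0.00025837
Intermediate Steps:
z(d) = 66/d
1/(√(28761 + z(214)) - 4*1010) = 1/(√(28761 + 66/214) - 4*1010) = 1/(√(28761 + 66*(1/214)) - 1*4040) = 1/(√(28761 + 33/107) - 4040) = 1/(√(3077460/107) - 4040) = 1/(6*√9146895/107 - 4040) = 1/(-4040 + 6*√9146895/107)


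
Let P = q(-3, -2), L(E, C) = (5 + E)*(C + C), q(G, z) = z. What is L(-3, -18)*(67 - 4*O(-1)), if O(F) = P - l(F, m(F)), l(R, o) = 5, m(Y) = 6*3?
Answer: -6840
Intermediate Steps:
m(Y) = 18
L(E, C) = 2*C*(5 + E) (L(E, C) = (5 + E)*(2*C) = 2*C*(5 + E))
P = -2
O(F) = -7 (O(F) = -2 - 1*5 = -2 - 5 = -7)
L(-3, -18)*(67 - 4*O(-1)) = (2*(-18)*(5 - 3))*(67 - 4*(-7)) = (2*(-18)*2)*(67 + 28) = -72*95 = -6840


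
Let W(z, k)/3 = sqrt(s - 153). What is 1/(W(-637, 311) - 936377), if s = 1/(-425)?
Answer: -30612325/28664677091543 - 15*I*sqrt(1105442)/372640802190059 ≈ -1.0679e-6 - 4.2322e-11*I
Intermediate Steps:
s = -1/425 ≈ -0.0023529
W(z, k) = 3*I*sqrt(1105442)/85 (W(z, k) = 3*sqrt(-1/425 - 153) = 3*sqrt(-65026/425) = 3*(I*sqrt(1105442)/85) = 3*I*sqrt(1105442)/85)
1/(W(-637, 311) - 936377) = 1/(3*I*sqrt(1105442)/85 - 936377) = 1/(-936377 + 3*I*sqrt(1105442)/85)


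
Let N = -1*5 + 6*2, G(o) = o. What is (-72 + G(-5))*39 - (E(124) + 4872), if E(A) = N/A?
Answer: -976507/124 ≈ -7875.1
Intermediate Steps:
N = 7 (N = -5 + 12 = 7)
E(A) = 7/A
(-72 + G(-5))*39 - (E(124) + 4872) = (-72 - 5)*39 - (7/124 + 4872) = -77*39 - (7*(1/124) + 4872) = -3003 - (7/124 + 4872) = -3003 - 1*604135/124 = -3003 - 604135/124 = -976507/124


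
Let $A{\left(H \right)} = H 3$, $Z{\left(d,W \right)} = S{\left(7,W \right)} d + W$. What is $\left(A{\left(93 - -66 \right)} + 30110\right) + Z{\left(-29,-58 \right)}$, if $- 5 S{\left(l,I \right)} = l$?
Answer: $\frac{152848}{5} \approx 30570.0$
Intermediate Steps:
$S{\left(l,I \right)} = - \frac{l}{5}$
$Z{\left(d,W \right)} = W - \frac{7 d}{5}$ ($Z{\left(d,W \right)} = \left(- \frac{1}{5}\right) 7 d + W = - \frac{7 d}{5} + W = W - \frac{7 d}{5}$)
$A{\left(H \right)} = 3 H$
$\left(A{\left(93 - -66 \right)} + 30110\right) + Z{\left(-29,-58 \right)} = \left(3 \left(93 - -66\right) + 30110\right) - \frac{87}{5} = \left(3 \left(93 + 66\right) + 30110\right) + \left(-58 + \frac{203}{5}\right) = \left(3 \cdot 159 + 30110\right) - \frac{87}{5} = \left(477 + 30110\right) - \frac{87}{5} = 30587 - \frac{87}{5} = \frac{152848}{5}$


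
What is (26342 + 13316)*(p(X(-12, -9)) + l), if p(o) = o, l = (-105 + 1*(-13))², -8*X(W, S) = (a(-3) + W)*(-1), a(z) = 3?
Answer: 2208613507/4 ≈ 5.5215e+8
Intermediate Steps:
X(W, S) = 3/8 + W/8 (X(W, S) = -(3 + W)*(-1)/8 = -(-3 - W)/8 = 3/8 + W/8)
l = 13924 (l = (-105 - 13)² = (-118)² = 13924)
(26342 + 13316)*(p(X(-12, -9)) + l) = (26342 + 13316)*((3/8 + (⅛)*(-12)) + 13924) = 39658*((3/8 - 3/2) + 13924) = 39658*(-9/8 + 13924) = 39658*(111383/8) = 2208613507/4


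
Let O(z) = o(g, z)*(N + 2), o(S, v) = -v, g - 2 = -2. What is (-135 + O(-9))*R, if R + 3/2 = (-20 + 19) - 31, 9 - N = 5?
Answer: 5427/2 ≈ 2713.5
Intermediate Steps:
g = 0 (g = 2 - 2 = 0)
N = 4 (N = 9 - 1*5 = 9 - 5 = 4)
R = -67/2 (R = -3/2 + ((-20 + 19) - 31) = -3/2 + (-1 - 31) = -3/2 - 32 = -67/2 ≈ -33.500)
O(z) = -6*z (O(z) = (-z)*(4 + 2) = -z*6 = -6*z)
(-135 + O(-9))*R = (-135 - 6*(-9))*(-67/2) = (-135 + 54)*(-67/2) = -81*(-67/2) = 5427/2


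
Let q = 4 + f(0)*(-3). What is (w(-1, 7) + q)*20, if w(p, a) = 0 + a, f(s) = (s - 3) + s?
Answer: 400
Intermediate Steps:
f(s) = -3 + 2*s (f(s) = (-3 + s) + s = -3 + 2*s)
q = 13 (q = 4 + (-3 + 2*0)*(-3) = 4 + (-3 + 0)*(-3) = 4 - 3*(-3) = 4 + 9 = 13)
w(p, a) = a
(w(-1, 7) + q)*20 = (7 + 13)*20 = 20*20 = 400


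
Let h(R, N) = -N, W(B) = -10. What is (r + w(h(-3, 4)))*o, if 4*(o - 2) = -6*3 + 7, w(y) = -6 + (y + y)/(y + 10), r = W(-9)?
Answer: 13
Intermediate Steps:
r = -10
w(y) = -6 + 2*y/(10 + y) (w(y) = -6 + (2*y)/(10 + y) = -6 + 2*y/(10 + y))
o = -¾ (o = 2 + (-6*3 + 7)/4 = 2 + (-18 + 7)/4 = 2 + (¼)*(-11) = 2 - 11/4 = -¾ ≈ -0.75000)
(r + w(h(-3, 4)))*o = (-10 + 4*(-15 - (-1)*4)/(10 - 1*4))*(-¾) = (-10 + 4*(-15 - 1*(-4))/(10 - 4))*(-¾) = (-10 + 4*(-15 + 4)/6)*(-¾) = (-10 + 4*(⅙)*(-11))*(-¾) = (-10 - 22/3)*(-¾) = -52/3*(-¾) = 13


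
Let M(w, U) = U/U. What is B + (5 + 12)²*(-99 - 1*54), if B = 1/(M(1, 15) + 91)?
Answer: -4067963/92 ≈ -44217.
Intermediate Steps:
M(w, U) = 1
B = 1/92 (B = 1/(1 + 91) = 1/92 ≈ 0.010870)
B + (5 + 12)²*(-99 - 1*54) = 1/92 + (5 + 12)²*(-99 - 1*54) = 1/92 + 17²*(-99 - 54) = 1/92 + 289*(-153) = 1/92 - 44217 = -4067963/92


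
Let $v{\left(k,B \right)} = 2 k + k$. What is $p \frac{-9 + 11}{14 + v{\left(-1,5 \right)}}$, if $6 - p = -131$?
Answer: $\frac{274}{11} \approx 24.909$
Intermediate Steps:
$v{\left(k,B \right)} = 3 k$
$p = 137$ ($p = 6 - -131 = 6 + 131 = 137$)
$p \frac{-9 + 11}{14 + v{\left(-1,5 \right)}} = 137 \frac{-9 + 11}{14 + 3 \left(-1\right)} = 137 \frac{2}{14 - 3} = 137 \cdot \frac{2}{11} = \frac{274}{11}$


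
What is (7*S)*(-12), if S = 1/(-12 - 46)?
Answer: 42/29 ≈ 1.4483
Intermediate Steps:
S = -1/58 (S = 1/(-58) = -1/58 ≈ -0.017241)
(7*S)*(-12) = (7*(-1/58))*(-12) = -7/58*(-12) = 42/29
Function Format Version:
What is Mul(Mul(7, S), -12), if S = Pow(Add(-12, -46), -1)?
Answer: Rational(42, 29) ≈ 1.4483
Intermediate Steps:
S = Rational(-1, 58) (S = Pow(-58, -1) = Rational(-1, 58) ≈ -0.017241)
Mul(Mul(7, S), -12) = Mul(Mul(7, Rational(-1, 58)), -12) = Mul(Rational(-7, 58), -12) = Rational(42, 29)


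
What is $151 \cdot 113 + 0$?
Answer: $17063$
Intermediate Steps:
$151 \cdot 113 + 0 = 17063 + 0 = 17063$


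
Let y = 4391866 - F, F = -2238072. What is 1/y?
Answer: 1/6629938 ≈ 1.5083e-7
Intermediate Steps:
y = 6629938 (y = 4391866 - 1*(-2238072) = 4391866 + 2238072 = 6629938)
1/y = 1/6629938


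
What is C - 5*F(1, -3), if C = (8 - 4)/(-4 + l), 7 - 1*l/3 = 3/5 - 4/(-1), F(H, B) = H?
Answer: -15/4 ≈ -3.7500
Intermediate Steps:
l = 36/5 (l = 21 - 3*(3/5 - 4/(-1)) = 21 - 3*(3*(⅕) - 4*(-1)) = 21 - 3*(⅗ + 4) = 21 - 3*23/5 = 21 - 69/5 = 36/5 ≈ 7.2000)
C = 5/4 (C = (8 - 4)/(-4 + 36/5) = 4/(16/5) = 4*(5/16) = 5/4 ≈ 1.2500)
C - 5*F(1, -3) = 5/4 - 5*1 = 5/4 - 5 = -15/4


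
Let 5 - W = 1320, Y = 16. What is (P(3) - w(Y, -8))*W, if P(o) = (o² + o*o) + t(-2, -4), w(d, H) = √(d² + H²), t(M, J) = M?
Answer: -21040 + 10520*√5 ≈ 2483.4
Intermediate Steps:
W = -1315 (W = 5 - 1*1320 = 5 - 1320 = -1315)
w(d, H) = √(H² + d²)
P(o) = -2 + 2*o² (P(o) = (o² + o*o) - 2 = (o² + o²) - 2 = 2*o² - 2 = -2 + 2*o²)
(P(3) - w(Y, -8))*W = ((-2 + 2*3²) - √((-8)² + 16²))*(-1315) = ((-2 + 2*9) - √(64 + 256))*(-1315) = ((-2 + 18) - √320)*(-1315) = (16 - 8*√5)*(-1315) = -21040 + 10520*√5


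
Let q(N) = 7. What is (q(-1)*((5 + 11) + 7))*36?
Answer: 5796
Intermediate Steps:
(q(-1)*((5 + 11) + 7))*36 = (7*((5 + 11) + 7))*36 = (7*(16 + 7))*36 = (7*23)*36 = 161*36 = 5796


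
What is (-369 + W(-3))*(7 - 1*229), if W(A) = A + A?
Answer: 83250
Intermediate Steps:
W(A) = 2*A
(-369 + W(-3))*(7 - 1*229) = (-369 + 2*(-3))*(7 - 1*229) = (-369 - 6)*(7 - 229) = -375*(-222) = 83250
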